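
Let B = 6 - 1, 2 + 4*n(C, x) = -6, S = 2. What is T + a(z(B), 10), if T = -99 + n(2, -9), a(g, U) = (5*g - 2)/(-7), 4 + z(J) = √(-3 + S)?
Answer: -685/7 - 5*I/7 ≈ -97.857 - 0.71429*I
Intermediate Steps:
n(C, x) = -2 (n(C, x) = -½ + (¼)*(-6) = -½ - 3/2 = -2)
B = 5
z(J) = -4 + I (z(J) = -4 + √(-3 + 2) = -4 + √(-1) = -4 + I)
a(g, U) = 2/7 - 5*g/7 (a(g, U) = (-2 + 5*g)*(-⅐) = 2/7 - 5*g/7)
T = -101 (T = -99 - 2 = -101)
T + a(z(B), 10) = -101 + (2/7 - 5*(-4 + I)/7) = -101 + (2/7 + (20/7 - 5*I/7)) = -101 + (22/7 - 5*I/7) = -685/7 - 5*I/7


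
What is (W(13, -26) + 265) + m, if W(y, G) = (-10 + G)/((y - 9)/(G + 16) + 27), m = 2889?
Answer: 419302/133 ≈ 3152.6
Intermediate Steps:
W(y, G) = (-10 + G)/(27 + (-9 + y)/(16 + G)) (W(y, G) = (-10 + G)/((-9 + y)/(16 + G) + 27) = (-10 + G)/(27 + (-9 + y)/(16 + G)))
(W(13, -26) + 265) + m = ((-160 + (-26)**2 + 6*(-26))/(423 + 13 + 27*(-26)) + 265) + 2889 = ((-160 + 676 - 156)/(423 + 13 - 702) + 265) + 2889 = (360/(-266) + 265) + 2889 = (-1/266*360 + 265) + 2889 = (-180/133 + 265) + 2889 = 35065/133 + 2889 = 419302/133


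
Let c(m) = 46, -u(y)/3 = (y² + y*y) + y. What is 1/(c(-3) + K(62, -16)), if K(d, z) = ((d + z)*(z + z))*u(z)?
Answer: 1/2190382 ≈ 4.5654e-7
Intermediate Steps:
u(y) = -6*y² - 3*y (u(y) = -3*((y² + y*y) + y) = -3*((y² + y²) + y) = -3*(2*y² + y) = -3*(y + 2*y²) = -6*y² - 3*y)
K(d, z) = -6*z²*(1 + 2*z)*(d + z) (K(d, z) = ((d + z)*(z + z))*(-3*z*(1 + 2*z)) = ((d + z)*(2*z))*(-3*z*(1 + 2*z)) = (2*z*(d + z))*(-3*z*(1 + 2*z)) = -6*z²*(1 + 2*z)*(d + z))
1/(c(-3) + K(62, -16)) = 1/(46 - 6*(-16)²*(1 + 2*(-16))*(62 - 16)) = 1/(46 - 6*256*(1 - 32)*46) = 1/(46 - 6*256*(-31)*46) = 1/(46 + 2190336) = 1/2190382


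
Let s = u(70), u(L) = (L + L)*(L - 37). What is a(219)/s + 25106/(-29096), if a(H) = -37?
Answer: -3658321/4200735 ≈ -0.87088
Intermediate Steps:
u(L) = 2*L*(-37 + L) (u(L) = (2*L)*(-37 + L) = 2*L*(-37 + L))
s = 4620 (s = 2*70*(-37 + 70) = 2*70*33 = 4620)
a(219)/s + 25106/(-29096) = -37/4620 + 25106/(-29096) = -37*1/4620 + 25106*(-1/29096) = -37/4620 - 12553/14548 = -3658321/4200735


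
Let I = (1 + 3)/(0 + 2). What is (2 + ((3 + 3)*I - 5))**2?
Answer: 81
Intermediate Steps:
I = 2 (I = 4/2 = 4*(1/2) = 2)
(2 + ((3 + 3)*I - 5))**2 = (2 + ((3 + 3)*2 - 5))**2 = (2 + (6*2 - 5))**2 = (2 + (12 - 5))**2 = (2 + 7)**2 = 9**2 = 81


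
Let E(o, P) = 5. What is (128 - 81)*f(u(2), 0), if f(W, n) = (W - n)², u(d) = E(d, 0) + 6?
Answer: 5687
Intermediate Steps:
u(d) = 11 (u(d) = 5 + 6 = 11)
(128 - 81)*f(u(2), 0) = (128 - 81)*(11 - 1*0)² = 47*(11 + 0)² = 47*11² = 47*121 = 5687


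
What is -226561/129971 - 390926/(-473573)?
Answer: -56484129307/61550756383 ≈ -0.91768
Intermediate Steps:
-226561/129971 - 390926/(-473573) = -226561*1/129971 - 390926*(-1/473573) = -226561/129971 + 390926/473573 = -56484129307/61550756383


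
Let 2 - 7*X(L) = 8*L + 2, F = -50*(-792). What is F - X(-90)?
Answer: 276480/7 ≈ 39497.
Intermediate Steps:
F = 39600
X(L) = -8*L/7 (X(L) = 2/7 - (8*L + 2)/7 = 2/7 - (2 + 8*L)/7 = 2/7 + (-2/7 - 8*L/7) = -8*L/7)
F - X(-90) = 39600 - (-8)*(-90)/7 = 39600 - 1*720/7 = 39600 - 720/7 = 276480/7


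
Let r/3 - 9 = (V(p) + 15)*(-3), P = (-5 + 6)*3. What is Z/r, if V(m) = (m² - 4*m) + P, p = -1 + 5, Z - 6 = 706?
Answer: -712/135 ≈ -5.2741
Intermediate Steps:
Z = 712 (Z = 6 + 706 = 712)
P = 3 (P = 1*3 = 3)
p = 4
V(m) = 3 + m² - 4*m (V(m) = (m² - 4*m) + 3 = 3 + m² - 4*m)
r = -135 (r = 27 + 3*(((3 + 4² - 4*4) + 15)*(-3)) = 27 + 3*(((3 + 16 - 16) + 15)*(-3)) = 27 + 3*((3 + 15)*(-3)) = 27 + 3*(18*(-3)) = 27 + 3*(-54) = 27 - 162 = -135)
Z/r = 712/(-135) = 712*(-1/135) = -712/135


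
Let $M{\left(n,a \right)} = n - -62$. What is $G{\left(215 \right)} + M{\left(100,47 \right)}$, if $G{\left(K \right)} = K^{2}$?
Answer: $46387$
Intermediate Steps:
$M{\left(n,a \right)} = 62 + n$ ($M{\left(n,a \right)} = n + 62 = 62 + n$)
$G{\left(215 \right)} + M{\left(100,47 \right)} = 215^{2} + \left(62 + 100\right) = 46225 + 162 = 46387$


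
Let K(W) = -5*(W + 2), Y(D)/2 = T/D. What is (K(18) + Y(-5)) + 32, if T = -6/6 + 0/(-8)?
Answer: -338/5 ≈ -67.600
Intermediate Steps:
T = -1 (T = -6*⅙ + 0*(-⅛) = -1 + 0 = -1)
Y(D) = -2/D (Y(D) = 2*(-1/D) = -2/D)
K(W) = -10 - 5*W (K(W) = -5*(2 + W) = -10 - 5*W)
(K(18) + Y(-5)) + 32 = ((-10 - 5*18) - 2/(-5)) + 32 = ((-10 - 90) - 2*(-⅕)) + 32 = (-100 + ⅖) + 32 = -498/5 + 32 = -338/5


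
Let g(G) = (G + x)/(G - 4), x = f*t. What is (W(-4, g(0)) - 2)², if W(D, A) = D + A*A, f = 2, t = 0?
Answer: 36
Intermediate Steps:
x = 0 (x = 2*0 = 0)
g(G) = G/(-4 + G) (g(G) = (G + 0)/(G - 4) = G/(-4 + G))
W(D, A) = D + A²
(W(-4, g(0)) - 2)² = ((-4 + (0/(-4 + 0))²) - 2)² = ((-4 + (0/(-4))²) - 2)² = ((-4 + (0*(-¼))²) - 2)² = ((-4 + 0²) - 2)² = ((-4 + 0) - 2)² = (-4 - 2)² = (-6)² = 36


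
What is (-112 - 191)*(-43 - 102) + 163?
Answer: 44098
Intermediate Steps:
(-112 - 191)*(-43 - 102) + 163 = -303*(-145) + 163 = 43935 + 163 = 44098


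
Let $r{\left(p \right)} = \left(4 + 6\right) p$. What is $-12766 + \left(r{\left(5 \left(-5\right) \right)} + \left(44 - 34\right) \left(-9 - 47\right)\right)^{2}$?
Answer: $643334$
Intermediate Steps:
$r{\left(p \right)} = 10 p$
$-12766 + \left(r{\left(5 \left(-5\right) \right)} + \left(44 - 34\right) \left(-9 - 47\right)\right)^{2} = -12766 + \left(10 \cdot 5 \left(-5\right) + \left(44 - 34\right) \left(-9 - 47\right)\right)^{2} = -12766 + \left(10 \left(-25\right) + 10 \left(-56\right)\right)^{2} = -12766 + \left(-250 - 560\right)^{2} = -12766 + \left(-810\right)^{2} = -12766 + 656100 = 643334$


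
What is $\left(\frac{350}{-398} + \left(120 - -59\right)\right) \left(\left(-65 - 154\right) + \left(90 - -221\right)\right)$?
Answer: $\frac{3261032}{199} \approx 16387.0$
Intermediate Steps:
$\left(\frac{350}{-398} + \left(120 - -59\right)\right) \left(\left(-65 - 154\right) + \left(90 - -221\right)\right) = \left(350 \left(- \frac{1}{398}\right) + \left(120 + 59\right)\right) \left(-219 + \left(90 + 221\right)\right) = \left(- \frac{175}{199} + 179\right) \left(-219 + 311\right) = \frac{35446}{199} \cdot 92 = \frac{3261032}{199}$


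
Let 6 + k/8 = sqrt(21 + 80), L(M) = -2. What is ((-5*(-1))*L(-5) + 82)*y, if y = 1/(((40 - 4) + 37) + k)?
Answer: -1800/5839 + 576*sqrt(101)/5839 ≈ 0.68312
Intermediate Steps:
k = -48 + 8*sqrt(101) (k = -48 + 8*sqrt(21 + 80) = -48 + 8*sqrt(101) ≈ 32.399)
y = 1/(25 + 8*sqrt(101)) (y = 1/(((40 - 4) + 37) + (-48 + 8*sqrt(101))) = 1/((36 + 37) + (-48 + 8*sqrt(101))) = 1/(73 + (-48 + 8*sqrt(101))) = 1/(25 + 8*sqrt(101)) ≈ 0.0094877)
((-5*(-1))*L(-5) + 82)*y = (-5*(-1)*(-2) + 82)*(-25/5839 + 8*sqrt(101)/5839) = (5*(-2) + 82)*(-25/5839 + 8*sqrt(101)/5839) = (-10 + 82)*(-25/5839 + 8*sqrt(101)/5839) = 72*(-25/5839 + 8*sqrt(101)/5839) = -1800/5839 + 576*sqrt(101)/5839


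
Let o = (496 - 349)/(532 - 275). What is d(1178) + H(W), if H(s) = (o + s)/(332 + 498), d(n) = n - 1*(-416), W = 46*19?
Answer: 68048181/42662 ≈ 1595.1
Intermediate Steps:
o = 147/257 ≈ 0.57198
W = 874
d(n) = 416 + n (d(n) = n + 416 = 416 + n)
H(s) = 147/213310 + s/830 (H(s) = (147/257 + s)/(332 + 498) = (147/257 + s)/830 = (147/257 + s)*(1/830) = 147/213310 + s/830)
d(1178) + H(W) = (416 + 1178) + (147/213310 + (1/830)*874) = 1594 + (147/213310 + 437/415) = 1594 + 44953/42662 = 68048181/42662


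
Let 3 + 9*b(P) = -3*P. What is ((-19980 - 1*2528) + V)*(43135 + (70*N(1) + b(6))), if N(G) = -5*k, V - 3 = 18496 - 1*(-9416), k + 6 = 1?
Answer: 728041736/3 ≈ 2.4268e+8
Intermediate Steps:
k = -5 (k = -6 + 1 = -5)
b(P) = -⅓ - P/3 (b(P) = -⅓ + (-3*P)/9 = -⅓ - P/3)
V = 27915 (V = 3 + (18496 - 1*(-9416)) = 3 + (18496 + 9416) = 3 + 27912 = 27915)
N(G) = 25 (N(G) = -5*(-5) = 25)
((-19980 - 1*2528) + V)*(43135 + (70*N(1) + b(6))) = ((-19980 - 1*2528) + 27915)*(43135 + (70*25 + (-⅓ - ⅓*6))) = ((-19980 - 2528) + 27915)*(43135 + (1750 + (-⅓ - 2))) = (-22508 + 27915)*(43135 + (1750 - 7/3)) = 5407*(43135 + 5243/3) = 5407*(134648/3) = 728041736/3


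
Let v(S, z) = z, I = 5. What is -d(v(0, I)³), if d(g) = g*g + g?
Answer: -15750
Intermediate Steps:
d(g) = g + g² (d(g) = g² + g = g + g²)
-d(v(0, I)³) = -5³*(1 + 5³) = -125*(1 + 125) = -125*126 = -1*15750 = -15750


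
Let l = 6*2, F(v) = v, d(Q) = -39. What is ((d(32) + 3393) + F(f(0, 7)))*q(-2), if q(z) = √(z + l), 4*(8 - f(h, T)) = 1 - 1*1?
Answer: 3362*√10 ≈ 10632.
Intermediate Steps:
f(h, T) = 8 (f(h, T) = 8 - (1 - 1*1)/4 = 8 - (1 - 1)/4 = 8 - ¼*0 = 8 + 0 = 8)
l = 12
q(z) = √(12 + z) (q(z) = √(z + 12) = √(12 + z))
((d(32) + 3393) + F(f(0, 7)))*q(-2) = ((-39 + 3393) + 8)*√(12 - 2) = (3354 + 8)*√10 = 3362*√10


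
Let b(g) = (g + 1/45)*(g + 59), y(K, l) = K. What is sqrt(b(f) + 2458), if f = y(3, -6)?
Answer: sqrt(595210)/15 ≈ 51.433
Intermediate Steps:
f = 3
b(g) = (59 + g)*(1/45 + g) (b(g) = (g + 1/45)*(59 + g) = (1/45 + g)*(59 + g) = (59 + g)*(1/45 + g))
sqrt(b(f) + 2458) = sqrt((59/45 + 3**2 + (2656/45)*3) + 2458) = sqrt((59/45 + 9 + 2656/15) + 2458) = sqrt(8432/45 + 2458) = sqrt(119042/45) = sqrt(595210)/15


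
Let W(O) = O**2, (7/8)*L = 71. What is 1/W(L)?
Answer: 49/322624 ≈ 0.00015188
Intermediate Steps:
L = 568/7 (L = (8/7)*71 = 568/7 ≈ 81.143)
1/W(L) = 1/((568/7)**2) = 1/(322624/49) = 49/322624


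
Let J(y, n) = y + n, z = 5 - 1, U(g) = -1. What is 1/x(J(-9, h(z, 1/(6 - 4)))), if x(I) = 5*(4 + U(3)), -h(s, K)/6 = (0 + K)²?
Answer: 1/15 ≈ 0.066667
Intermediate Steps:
z = 4
h(s, K) = -6*K² (h(s, K) = -6*(0 + K)² = -6*K²)
J(y, n) = n + y
x(I) = 15 (x(I) = 5*(4 - 1) = 5*3 = 15)
1/x(J(-9, h(z, 1/(6 - 4)))) = 1/15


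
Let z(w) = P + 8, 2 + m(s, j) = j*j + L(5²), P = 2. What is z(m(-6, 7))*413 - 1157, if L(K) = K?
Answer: 2973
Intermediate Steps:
m(s, j) = 23 + j² (m(s, j) = -2 + (j*j + 5²) = -2 + (j² + 25) = -2 + (25 + j²) = 23 + j²)
z(w) = 10 (z(w) = 2 + 8 = 10)
z(m(-6, 7))*413 - 1157 = 10*413 - 1157 = 4130 - 1157 = 2973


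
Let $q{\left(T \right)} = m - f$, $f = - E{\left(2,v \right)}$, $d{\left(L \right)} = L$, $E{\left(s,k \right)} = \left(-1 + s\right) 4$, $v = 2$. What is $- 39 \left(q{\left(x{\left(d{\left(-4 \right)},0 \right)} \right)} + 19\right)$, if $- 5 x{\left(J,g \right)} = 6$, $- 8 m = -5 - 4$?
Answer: $- \frac{7527}{8} \approx -940.88$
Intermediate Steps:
$m = \frac{9}{8}$ ($m = - \frac{-5 - 4}{8} = \left(- \frac{1}{8}\right) \left(-9\right) = \frac{9}{8} \approx 1.125$)
$E{\left(s,k \right)} = -4 + 4 s$
$f = -4$ ($f = - (-4 + 4 \cdot 2) = - (-4 + 8) = \left(-1\right) 4 = -4$)
$x{\left(J,g \right)} = - \frac{6}{5}$ ($x{\left(J,g \right)} = \left(- \frac{1}{5}\right) 6 = - \frac{6}{5}$)
$q{\left(T \right)} = \frac{41}{8}$ ($q{\left(T \right)} = \frac{9}{8} - -4 = \frac{9}{8} + 4 = \frac{41}{8}$)
$- 39 \left(q{\left(x{\left(d{\left(-4 \right)},0 \right)} \right)} + 19\right) = - 39 \left(\frac{41}{8} + 19\right) = \left(-39\right) \frac{193}{8} = - \frac{7527}{8}$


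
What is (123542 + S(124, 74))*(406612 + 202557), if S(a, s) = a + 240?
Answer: 75479694114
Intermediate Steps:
S(a, s) = 240 + a
(123542 + S(124, 74))*(406612 + 202557) = (123542 + (240 + 124))*(406612 + 202557) = (123542 + 364)*609169 = 123906*609169 = 75479694114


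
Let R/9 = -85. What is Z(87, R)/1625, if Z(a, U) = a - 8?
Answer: 79/1625 ≈ 0.048615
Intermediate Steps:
R = -765 (R = 9*(-85) = -765)
Z(a, U) = -8 + a
Z(87, R)/1625 = (-8 + 87)/1625 = 79*(1/1625) = 79/1625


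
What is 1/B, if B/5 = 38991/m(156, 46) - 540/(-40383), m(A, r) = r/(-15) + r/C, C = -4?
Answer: -1960819/26242761450 ≈ -7.4718e-5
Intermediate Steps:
m(A, r) = -19*r/60 (m(A, r) = r/(-15) + r/(-4) = r*(-1/15) + r*(-1/4) = -r/15 - r/4 = -19*r/60)
B = -26242761450/1960819 (B = 5*(38991/((-19/60*46)) - 540/(-40383)) = 5*(38991/(-437/30) - 540*(-1/40383)) = 5*(38991*(-30/437) + 60/4487) = 5*(-1169730/437 + 60/4487) = 5*(-5248552290/1960819) = -26242761450/1960819 ≈ -13384.)
1/B = 1/(-26242761450/1960819) = -1960819/26242761450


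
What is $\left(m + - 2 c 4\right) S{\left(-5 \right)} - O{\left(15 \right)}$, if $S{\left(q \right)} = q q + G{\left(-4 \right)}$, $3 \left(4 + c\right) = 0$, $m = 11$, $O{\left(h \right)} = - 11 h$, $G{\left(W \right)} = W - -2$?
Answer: $1154$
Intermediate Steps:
$G{\left(W \right)} = 2 + W$ ($G{\left(W \right)} = W + 2 = 2 + W$)
$c = -4$ ($c = -4 + \frac{1}{3} \cdot 0 = -4 + 0 = -4$)
$S{\left(q \right)} = -2 + q^{2}$ ($S{\left(q \right)} = q q + \left(2 - 4\right) = q^{2} - 2 = -2 + q^{2}$)
$\left(m + - 2 c 4\right) S{\left(-5 \right)} - O{\left(15 \right)} = \left(11 + \left(-2\right) \left(-4\right) 4\right) \left(-2 + \left(-5\right)^{2}\right) - \left(-11\right) 15 = \left(11 + 8 \cdot 4\right) \left(-2 + 25\right) - -165 = \left(11 + 32\right) 23 + 165 = 43 \cdot 23 + 165 = 989 + 165 = 1154$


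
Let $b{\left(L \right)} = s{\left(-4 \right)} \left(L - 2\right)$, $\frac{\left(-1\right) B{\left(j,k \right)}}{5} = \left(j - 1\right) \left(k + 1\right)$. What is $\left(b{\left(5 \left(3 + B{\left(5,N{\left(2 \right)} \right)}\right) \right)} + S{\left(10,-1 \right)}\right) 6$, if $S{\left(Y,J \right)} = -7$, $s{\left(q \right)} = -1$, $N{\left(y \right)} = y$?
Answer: $1680$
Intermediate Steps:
$B{\left(j,k \right)} = - 5 \left(1 + k\right) \left(-1 + j\right)$ ($B{\left(j,k \right)} = - 5 \left(j - 1\right) \left(k + 1\right) = - 5 \left(-1 + j\right) \left(1 + k\right) = - 5 \left(1 + k\right) \left(-1 + j\right)$)
$b{\left(L \right)} = 2 - L$ ($b{\left(L \right)} = - (L - 2) = - (-2 + L) = 2 - L$)
$\left(b{\left(5 \left(3 + B{\left(5,N{\left(2 \right)} \right)}\right) \right)} + S{\left(10,-1 \right)}\right) 6 = \left(\left(2 - 5 \left(3 + \left(5 - 25 + 5 \cdot 2 - 25 \cdot 2\right)\right)\right) - 7\right) 6 = \left(\left(2 - 5 \left(3 + \left(5 - 25 + 10 - 50\right)\right)\right) - 7\right) 6 = \left(\left(2 - 5 \left(3 - 60\right)\right) - 7\right) 6 = \left(\left(2 - 5 \left(-57\right)\right) - 7\right) 6 = \left(\left(2 - -285\right) - 7\right) 6 = \left(\left(2 + 285\right) - 7\right) 6 = \left(287 - 7\right) 6 = 280 \cdot 6 = 1680$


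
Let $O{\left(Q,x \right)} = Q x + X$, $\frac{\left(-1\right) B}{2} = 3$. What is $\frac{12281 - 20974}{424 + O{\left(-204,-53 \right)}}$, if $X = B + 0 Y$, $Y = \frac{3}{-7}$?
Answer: $- \frac{8693}{11230} \approx -0.77409$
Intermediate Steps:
$B = -6$ ($B = \left(-2\right) 3 = -6$)
$Y = - \frac{3}{7}$ ($Y = 3 \left(- \frac{1}{7}\right) = - \frac{3}{7} \approx -0.42857$)
$X = -6$ ($X = -6 + 0 \left(- \frac{3}{7}\right) = -6 + 0 = -6$)
$O{\left(Q,x \right)} = -6 + Q x$ ($O{\left(Q,x \right)} = Q x - 6 = -6 + Q x$)
$\frac{12281 - 20974}{424 + O{\left(-204,-53 \right)}} = \frac{12281 - 20974}{424 - -10806} = - \frac{8693}{424 + \left(-6 + 10812\right)} = - \frac{8693}{424 + 10806} = - \frac{8693}{11230}$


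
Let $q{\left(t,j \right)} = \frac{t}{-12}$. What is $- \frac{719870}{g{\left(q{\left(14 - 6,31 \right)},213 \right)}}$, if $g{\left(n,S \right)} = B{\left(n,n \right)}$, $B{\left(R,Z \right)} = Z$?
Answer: $1079805$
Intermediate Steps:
$q{\left(t,j \right)} = - \frac{t}{12}$ ($q{\left(t,j \right)} = t \left(- \frac{1}{12}\right) = - \frac{t}{12}$)
$g{\left(n,S \right)} = n$
$- \frac{719870}{g{\left(q{\left(14 - 6,31 \right)},213 \right)}} = - \frac{719870}{\left(- \frac{1}{12}\right) \left(14 - 6\right)} = - \frac{719870}{\left(- \frac{1}{12}\right) 8} = - \frac{719870}{- \frac{2}{3}} = \left(-719870\right) \left(- \frac{3}{2}\right) = 1079805$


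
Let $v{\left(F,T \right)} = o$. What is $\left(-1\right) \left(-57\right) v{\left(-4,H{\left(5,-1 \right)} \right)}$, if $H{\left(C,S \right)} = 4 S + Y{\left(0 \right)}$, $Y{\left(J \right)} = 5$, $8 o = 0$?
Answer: $0$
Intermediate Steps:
$o = 0$ ($o = \frac{1}{8} \cdot 0 = 0$)
$H{\left(C,S \right)} = 5 + 4 S$ ($H{\left(C,S \right)} = 4 S + 5 = 5 + 4 S$)
$v{\left(F,T \right)} = 0$
$\left(-1\right) \left(-57\right) v{\left(-4,H{\left(5,-1 \right)} \right)} = \left(-1\right) \left(-57\right) 0 = 57 \cdot 0 = 0$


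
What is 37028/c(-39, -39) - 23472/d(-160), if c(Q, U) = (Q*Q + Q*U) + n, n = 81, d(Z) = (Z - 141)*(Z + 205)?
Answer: 63871924/4700115 ≈ 13.589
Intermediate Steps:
d(Z) = (-141 + Z)*(205 + Z)
c(Q, U) = 81 + Q² + Q*U (c(Q, U) = (Q*Q + Q*U) + 81 = (Q² + Q*U) + 81 = 81 + Q² + Q*U)
37028/c(-39, -39) - 23472/d(-160) = 37028/(81 + (-39)² - 39*(-39)) - 23472/(-28905 + (-160)² + 64*(-160)) = 37028/(81 + 1521 + 1521) - 23472/(-28905 + 25600 - 10240) = 37028/3123 - 23472/(-13545) = 37028*(1/3123) - 23472*(-1/13545) = 37028/3123 + 2608/1505 = 63871924/4700115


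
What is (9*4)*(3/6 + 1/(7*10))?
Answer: 648/35 ≈ 18.514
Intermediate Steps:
(9*4)*(3/6 + 1/(7*10)) = 36*(3*(⅙) + (⅐)*(⅒)) = 36*(½ + 1/70) = 36*(18/35) = 648/35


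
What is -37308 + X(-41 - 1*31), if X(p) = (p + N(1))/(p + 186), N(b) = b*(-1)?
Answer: -4253185/114 ≈ -37309.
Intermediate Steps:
N(b) = -b
X(p) = (-1 + p)/(186 + p) (X(p) = (p - 1*1)/(p + 186) = (p - 1)/(186 + p) = (-1 + p)/(186 + p))
-37308 + X(-41 - 1*31) = -37308 + (-1 + (-41 - 1*31))/(186 + (-41 - 1*31)) = -37308 + (-1 + (-41 - 31))/(186 + (-41 - 31)) = -37308 + (-1 - 72)/(186 - 72) = -37308 - 73/114 = -4253185/114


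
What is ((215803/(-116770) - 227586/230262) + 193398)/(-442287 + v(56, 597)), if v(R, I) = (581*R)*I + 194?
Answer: 866658321246819/85063247819268710 ≈ 0.010188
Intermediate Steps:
v(R, I) = 194 + 581*I*R (v(R, I) = 581*I*R + 194 = 194 + 581*I*R)
((215803/(-116770) - 227586/230262) + 193398)/(-442287 + v(56, 597)) = ((215803/(-116770) - 227586/230262) + 193398)/(-442287 + (194 + 581*597*56)) = ((215803*(-1/116770) - 227586*1/230262) + 193398)/(-442287 + (194 + 19423992)) = ((-215803/116770 - 37931/38377) + 193398)/(-442287 + 19424186) = (-12711074601/4481282290 + 193398)/18981899 = (866658321246819/4481282290)*(1/18981899) = 866658321246819/85063247819268710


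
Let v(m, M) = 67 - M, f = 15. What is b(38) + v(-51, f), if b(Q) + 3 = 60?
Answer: 109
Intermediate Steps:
b(Q) = 57 (b(Q) = -3 + 60 = 57)
b(38) + v(-51, f) = 57 + (67 - 1*15) = 57 + (67 - 15) = 57 + 52 = 109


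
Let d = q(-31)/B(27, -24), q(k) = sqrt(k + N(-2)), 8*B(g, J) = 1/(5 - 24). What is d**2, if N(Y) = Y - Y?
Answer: -716224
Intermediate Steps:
N(Y) = 0
B(g, J) = -1/152 (B(g, J) = 1/(8*(5 - 24)) = (1/8)/(-19) = (1/8)*(-1/19) = -1/152)
q(k) = sqrt(k) (q(k) = sqrt(k + 0) = sqrt(k))
d = -152*I*sqrt(31) (d = sqrt(-31)/(-1/152) = (I*sqrt(31))*(-152) = -152*I*sqrt(31) ≈ -846.3*I)
d**2 = (-152*I*sqrt(31))**2 = -716224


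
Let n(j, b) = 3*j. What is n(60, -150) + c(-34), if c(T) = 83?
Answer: 263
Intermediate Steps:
n(60, -150) + c(-34) = 3*60 + 83 = 180 + 83 = 263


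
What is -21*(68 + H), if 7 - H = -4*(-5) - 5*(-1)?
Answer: -1050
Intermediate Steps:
H = -18 (H = 7 - (-4*(-5) - 5*(-1)) = 7 - (20 + 5) = 7 - 1*25 = 7 - 25 = -18)
-21*(68 + H) = -21*(68 - 18) = -21*50 = -1050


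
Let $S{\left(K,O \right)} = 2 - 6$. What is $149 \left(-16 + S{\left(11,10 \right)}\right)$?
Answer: $-2980$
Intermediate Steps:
$S{\left(K,O \right)} = -4$
$149 \left(-16 + S{\left(11,10 \right)}\right) = 149 \left(-16 - 4\right) = 149 \left(-20\right) = -2980$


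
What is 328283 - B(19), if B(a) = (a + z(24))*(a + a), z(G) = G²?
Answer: 305673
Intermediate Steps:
B(a) = 2*a*(576 + a) (B(a) = (a + 24²)*(a + a) = (a + 576)*(2*a) = (576 + a)*(2*a) = 2*a*(576 + a))
328283 - B(19) = 328283 - 2*19*(576 + 19) = 328283 - 2*19*595 = 328283 - 1*22610 = 328283 - 22610 = 305673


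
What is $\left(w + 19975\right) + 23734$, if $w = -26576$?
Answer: $17133$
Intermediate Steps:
$\left(w + 19975\right) + 23734 = \left(-26576 + 19975\right) + 23734 = -6601 + 23734 = 17133$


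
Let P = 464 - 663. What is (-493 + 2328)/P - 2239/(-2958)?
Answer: -4982369/588642 ≈ -8.4642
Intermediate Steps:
P = -199
(-493 + 2328)/P - 2239/(-2958) = (-493 + 2328)/(-199) - 2239/(-2958) = 1835*(-1/199) - 2239*(-1/2958) = -1835/199 + 2239/2958 = -4982369/588642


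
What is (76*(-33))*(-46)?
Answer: 115368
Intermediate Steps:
(76*(-33))*(-46) = -2508*(-46) = 115368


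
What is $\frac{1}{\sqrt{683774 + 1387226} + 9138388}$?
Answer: $\frac{2284597}{20877533291886} - \frac{5 \sqrt{20710}}{41755066583772} \approx 1.0941 \cdot 10^{-7}$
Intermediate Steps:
$\frac{1}{\sqrt{683774 + 1387226} + 9138388} = \frac{1}{\sqrt{2071000} + 9138388} = \frac{1}{10 \sqrt{20710} + 9138388} = \frac{1}{9138388 + 10 \sqrt{20710}}$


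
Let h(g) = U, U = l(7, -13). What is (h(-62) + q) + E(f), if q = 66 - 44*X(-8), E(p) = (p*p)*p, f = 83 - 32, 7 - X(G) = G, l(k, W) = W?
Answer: 132044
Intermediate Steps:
X(G) = 7 - G
U = -13
f = 51
E(p) = p³ (E(p) = p²*p = p³)
h(g) = -13
q = -594 (q = 66 - 44*(7 - 1*(-8)) = 66 - 44*(7 + 8) = 66 - 44*15 = 66 - 660 = -594)
(h(-62) + q) + E(f) = (-13 - 594) + 51³ = -607 + 132651 = 132044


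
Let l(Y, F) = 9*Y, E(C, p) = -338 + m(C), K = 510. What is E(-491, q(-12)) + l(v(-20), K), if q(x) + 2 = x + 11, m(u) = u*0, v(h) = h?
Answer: -518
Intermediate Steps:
m(u) = 0
q(x) = 9 + x (q(x) = -2 + (x + 11) = -2 + (11 + x) = 9 + x)
E(C, p) = -338 (E(C, p) = -338 + 0 = -338)
E(-491, q(-12)) + l(v(-20), K) = -338 + 9*(-20) = -338 - 180 = -518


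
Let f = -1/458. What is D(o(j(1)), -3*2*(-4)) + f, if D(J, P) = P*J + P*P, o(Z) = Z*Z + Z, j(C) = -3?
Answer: 329759/458 ≈ 720.00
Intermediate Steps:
o(Z) = Z + Z² (o(Z) = Z² + Z = Z + Z²)
D(J, P) = P² + J*P (D(J, P) = J*P + P² = P² + J*P)
f = -1/458 (f = -1*1/458 = -1/458 ≈ -0.0021834)
D(o(j(1)), -3*2*(-4)) + f = (-3*2*(-4))*(-3*(1 - 3) - 3*2*(-4)) - 1/458 = (-6*(-4))*(-3*(-2) - 6*(-4)) - 1/458 = 24*(6 + 24) - 1/458 = 24*30 - 1/458 = 720 - 1/458 = 329759/458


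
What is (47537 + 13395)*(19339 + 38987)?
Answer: 3553919832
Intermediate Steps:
(47537 + 13395)*(19339 + 38987) = 60932*58326 = 3553919832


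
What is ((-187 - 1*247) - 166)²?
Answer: 360000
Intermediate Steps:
((-187 - 1*247) - 166)² = ((-187 - 247) - 166)² = (-434 - 166)² = (-600)² = 360000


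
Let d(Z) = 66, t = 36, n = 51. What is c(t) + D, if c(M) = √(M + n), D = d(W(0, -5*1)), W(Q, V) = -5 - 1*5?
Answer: 66 + √87 ≈ 75.327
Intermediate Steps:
W(Q, V) = -10 (W(Q, V) = -5 - 5 = -10)
D = 66
c(M) = √(51 + M) (c(M) = √(M + 51) = √(51 + M))
c(t) + D = √(51 + 36) + 66 = √87 + 66 = 66 + √87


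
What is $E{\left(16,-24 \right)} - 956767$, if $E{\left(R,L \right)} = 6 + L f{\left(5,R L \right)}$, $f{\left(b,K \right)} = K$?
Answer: $-947545$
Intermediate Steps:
$E{\left(R,L \right)} = 6 + R L^{2}$ ($E{\left(R,L \right)} = 6 + L R L = 6 + L L R = 6 + R L^{2}$)
$E{\left(16,-24 \right)} - 956767 = \left(6 + 16 \left(-24\right)^{2}\right) - 956767 = \left(6 + 16 \cdot 576\right) - 956767 = \left(6 + 9216\right) - 956767 = 9222 - 956767 = -947545$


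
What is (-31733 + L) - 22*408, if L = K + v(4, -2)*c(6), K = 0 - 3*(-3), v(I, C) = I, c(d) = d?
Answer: -40676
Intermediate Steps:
K = 9 (K = 0 + 9 = 9)
L = 33 (L = 9 + 4*6 = 9 + 24 = 33)
(-31733 + L) - 22*408 = (-31733 + 33) - 22*408 = -31700 - 8976 = -40676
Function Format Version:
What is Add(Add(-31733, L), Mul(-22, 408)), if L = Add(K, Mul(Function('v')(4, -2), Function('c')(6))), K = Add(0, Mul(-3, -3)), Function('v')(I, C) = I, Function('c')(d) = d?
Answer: -40676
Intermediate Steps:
K = 9 (K = Add(0, 9) = 9)
L = 33 (L = Add(9, Mul(4, 6)) = Add(9, 24) = 33)
Add(Add(-31733, L), Mul(-22, 408)) = Add(Add(-31733, 33), Mul(-22, 408)) = Add(-31700, -8976) = -40676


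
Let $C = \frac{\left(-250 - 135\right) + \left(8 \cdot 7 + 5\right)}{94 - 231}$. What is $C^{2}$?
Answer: $\frac{104976}{18769} \approx 5.593$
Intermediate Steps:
$C = \frac{324}{137}$ ($C = \frac{\left(-250 - 135\right) + \left(56 + 5\right)}{-137} = \left(-385 + 61\right) \left(- \frac{1}{137}\right) = \left(-324\right) \left(- \frac{1}{137}\right) = \frac{324}{137} \approx 2.365$)
$C^{2} = \left(\frac{324}{137}\right)^{2} = \frac{104976}{18769}$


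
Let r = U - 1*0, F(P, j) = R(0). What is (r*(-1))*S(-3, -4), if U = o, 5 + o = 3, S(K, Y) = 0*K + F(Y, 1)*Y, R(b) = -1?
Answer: 8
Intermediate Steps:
F(P, j) = -1
S(K, Y) = -Y (S(K, Y) = 0*K - Y = 0 - Y = -Y)
o = -2 (o = -5 + 3 = -2)
U = -2
r = -2 (r = -2 - 1*0 = -2 + 0 = -2)
(r*(-1))*S(-3, -4) = (-2*(-1))*(-1*(-4)) = 2*4 = 8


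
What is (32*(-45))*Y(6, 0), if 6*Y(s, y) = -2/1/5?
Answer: 96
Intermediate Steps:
Y(s, y) = -1/15 (Y(s, y) = (-2/1/5)/6 = (-2*1*(⅕))/6 = (-2*⅕)/6 = (⅙)*(-⅖) = -1/15)
(32*(-45))*Y(6, 0) = (32*(-45))*(-1/15) = -1440*(-1/15) = 96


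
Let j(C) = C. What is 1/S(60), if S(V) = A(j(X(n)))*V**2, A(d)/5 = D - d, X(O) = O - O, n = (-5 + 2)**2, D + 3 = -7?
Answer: -1/180000 ≈ -5.5556e-6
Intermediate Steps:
D = -10 (D = -3 - 7 = -10)
n = 9 (n = (-3)**2 = 9)
X(O) = 0
A(d) = -50 - 5*d (A(d) = 5*(-10 - d) = -50 - 5*d)
S(V) = -50*V**2 (S(V) = (-50 - 5*0)*V**2 = (-50 + 0)*V**2 = -50*V**2)
1/S(60) = 1/(-50*60**2) = 1/(-50*3600) = 1/(-180000) = -1/180000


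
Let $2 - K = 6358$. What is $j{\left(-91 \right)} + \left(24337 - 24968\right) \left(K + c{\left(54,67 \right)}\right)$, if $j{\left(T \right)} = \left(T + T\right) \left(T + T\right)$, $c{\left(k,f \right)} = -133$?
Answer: $4127683$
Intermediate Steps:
$K = -6356$ ($K = 2 - 6358 = -6356$)
$j{\left(T \right)} = 4 T^{2}$ ($j{\left(T \right)} = 2 T 2 T = 4 T^{2}$)
$j{\left(-91 \right)} + \left(24337 - 24968\right) \left(K + c{\left(54,67 \right)}\right) = 4 \left(-91\right)^{2} + \left(24337 - 24968\right) \left(-6356 - 133\right) = 4 \cdot 8281 - -4094559 = 33124 + 4094559 = 4127683$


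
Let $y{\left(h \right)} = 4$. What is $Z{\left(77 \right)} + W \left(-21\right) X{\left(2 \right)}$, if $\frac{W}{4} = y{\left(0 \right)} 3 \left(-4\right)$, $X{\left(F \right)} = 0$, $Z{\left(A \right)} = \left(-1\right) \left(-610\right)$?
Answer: $610$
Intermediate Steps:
$Z{\left(A \right)} = 610$
$W = -192$ ($W = 4 \cdot 4 \cdot 3 \left(-4\right) = 4 \cdot 12 \left(-4\right) = 4 \left(-48\right) = -192$)
$Z{\left(77 \right)} + W \left(-21\right) X{\left(2 \right)} = 610 + \left(-192\right) \left(-21\right) 0 = 610 + 4032 \cdot 0 = 610 + 0 = 610$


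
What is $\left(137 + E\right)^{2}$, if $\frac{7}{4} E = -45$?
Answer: $\frac{606841}{49} \approx 12385.0$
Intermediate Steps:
$E = - \frac{180}{7}$ ($E = \frac{4}{7} \left(-45\right) = - \frac{180}{7} \approx -25.714$)
$\left(137 + E\right)^{2} = \left(137 - \frac{180}{7}\right)^{2} = \left(\frac{779}{7}\right)^{2} = \frac{606841}{49}$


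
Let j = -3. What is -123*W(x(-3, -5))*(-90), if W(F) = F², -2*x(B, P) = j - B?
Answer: 0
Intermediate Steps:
x(B, P) = 3/2 + B/2 (x(B, P) = -(-3 - B)/2 = 3/2 + B/2)
-123*W(x(-3, -5))*(-90) = -123*(3/2 + (½)*(-3))²*(-90) = -123*(3/2 - 3/2)²*(-90) = -123*0²*(-90) = -123*0*(-90) = 0*(-90) = 0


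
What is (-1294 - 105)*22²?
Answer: -677116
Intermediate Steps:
(-1294 - 105)*22² = -1399*484 = -677116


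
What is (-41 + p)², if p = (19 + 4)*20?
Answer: 175561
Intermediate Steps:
p = 460 (p = 23*20 = 460)
(-41 + p)² = (-41 + 460)² = 419² = 175561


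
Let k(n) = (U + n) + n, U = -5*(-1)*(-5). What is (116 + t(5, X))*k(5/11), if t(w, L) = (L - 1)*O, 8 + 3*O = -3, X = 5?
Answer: -80560/33 ≈ -2441.2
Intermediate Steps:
O = -11/3 (O = -8/3 + (1/3)*(-3) = -8/3 - 1 = -11/3 ≈ -3.6667)
U = -25 (U = 5*(-5) = -25)
t(w, L) = 11/3 - 11*L/3 (t(w, L) = (L - 1)*(-11/3) = (-1 + L)*(-11/3) = 11/3 - 11*L/3)
k(n) = -25 + 2*n (k(n) = (-25 + n) + n = -25 + 2*n)
(116 + t(5, X))*k(5/11) = (116 + (11/3 - 11/3*5))*(-25 + 2*(5/11)) = (116 + (11/3 - 55/3))*(-25 + 2*(5*(1/11))) = (116 - 44/3)*(-25 + 2*(5/11)) = 304*(-25 + 10/11)/3 = (304/3)*(-265/11) = -80560/33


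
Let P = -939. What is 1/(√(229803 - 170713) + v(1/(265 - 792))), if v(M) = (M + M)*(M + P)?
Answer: -137435306566/2278416466431713 + 77133397441*√59090/4556832932863426 ≈ 0.0040544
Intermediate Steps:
v(M) = 2*M*(-939 + M) (v(M) = (M + M)*(M - 939) = (2*M)*(-939 + M) = 2*M*(-939 + M))
1/(√(229803 - 170713) + v(1/(265 - 792))) = 1/(√(229803 - 170713) + 2*(-939 + 1/(265 - 792))/(265 - 792)) = 1/(√59090 + 2*(-939 + 1/(-527))/(-527)) = 1/(√59090 + 2*(-1/527)*(-939 - 1/527)) = 1/(√59090 + 2*(-1/527)*(-494854/527)) = 1/(√59090 + 989708/277729) = 1/(989708/277729 + √59090)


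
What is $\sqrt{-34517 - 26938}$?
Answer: $i \sqrt{61455} \approx 247.9 i$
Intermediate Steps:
$\sqrt{-34517 - 26938} = \sqrt{-61455} = i \sqrt{61455}$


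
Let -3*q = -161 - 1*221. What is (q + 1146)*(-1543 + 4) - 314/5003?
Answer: -9804179294/5003 ≈ -1.9597e+6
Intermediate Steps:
q = 382/3 (q = -(-161 - 1*221)/3 = -(-161 - 221)/3 = -⅓*(-382) = 382/3 ≈ 127.33)
(q + 1146)*(-1543 + 4) - 314/5003 = (382/3 + 1146)*(-1543 + 4) - 314/5003 = (3820/3)*(-1539) - 314*1/5003 = -1959660 - 314/5003 = -9804179294/5003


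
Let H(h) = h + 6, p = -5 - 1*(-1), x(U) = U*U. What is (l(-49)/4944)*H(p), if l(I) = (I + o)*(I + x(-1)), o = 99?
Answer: -100/103 ≈ -0.97087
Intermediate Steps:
x(U) = U²
p = -4 (p = -5 + 1 = -4)
l(I) = (1 + I)*(99 + I) (l(I) = (I + 99)*(I + (-1)²) = (99 + I)*(I + 1) = (99 + I)*(1 + I) = (1 + I)*(99 + I))
H(h) = 6 + h
(l(-49)/4944)*H(p) = ((99 + (-49)² + 100*(-49))/4944)*(6 - 4) = ((99 + 2401 - 4900)*(1/4944))*2 = -2400*1/4944*2 = -50/103*2 = -100/103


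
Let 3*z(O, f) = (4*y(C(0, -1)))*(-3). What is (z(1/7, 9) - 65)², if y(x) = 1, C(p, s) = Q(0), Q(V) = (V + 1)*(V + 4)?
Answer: 4761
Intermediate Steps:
Q(V) = (1 + V)*(4 + V)
C(p, s) = 4 (C(p, s) = 4 + 0² + 5*0 = 4 + 0 + 0 = 4)
z(O, f) = -4 (z(O, f) = ((4*1)*(-3))/3 = (4*(-3))/3 = (⅓)*(-12) = -4)
(z(1/7, 9) - 65)² = (-4 - 65)² = (-69)² = 4761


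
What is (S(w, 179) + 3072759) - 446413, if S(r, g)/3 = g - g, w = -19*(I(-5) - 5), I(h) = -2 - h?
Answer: 2626346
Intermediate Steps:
w = 38 (w = -19*((-2 - 1*(-5)) - 5) = -19*((-2 + 5) - 5) = -19*(3 - 5) = -19*(-2) = 38)
S(r, g) = 0 (S(r, g) = 3*(g - g) = 3*0 = 0)
(S(w, 179) + 3072759) - 446413 = (0 + 3072759) - 446413 = 3072759 - 446413 = 2626346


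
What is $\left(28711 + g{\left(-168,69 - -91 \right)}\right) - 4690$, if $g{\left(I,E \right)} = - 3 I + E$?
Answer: $24685$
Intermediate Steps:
$g{\left(I,E \right)} = E - 3 I$
$\left(28711 + g{\left(-168,69 - -91 \right)}\right) - 4690 = \left(28711 + \left(\left(69 - -91\right) - -504\right)\right) - 4690 = \left(28711 + \left(\left(69 + 91\right) + 504\right)\right) - 4690 = \left(28711 + \left(160 + 504\right)\right) - 4690 = \left(28711 + 664\right) - 4690 = 29375 - 4690 = 24685$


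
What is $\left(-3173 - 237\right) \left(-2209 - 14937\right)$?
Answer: $58467860$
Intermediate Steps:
$\left(-3173 - 237\right) \left(-2209 - 14937\right) = \left(-3410\right) \left(-17146\right) = 58467860$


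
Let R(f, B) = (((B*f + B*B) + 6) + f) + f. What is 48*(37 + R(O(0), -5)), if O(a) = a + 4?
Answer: 2688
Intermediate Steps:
O(a) = 4 + a
R(f, B) = 6 + B² + 2*f + B*f (R(f, B) = (((B*f + B²) + 6) + f) + f = (((B² + B*f) + 6) + f) + f = ((6 + B² + B*f) + f) + f = (6 + f + B² + B*f) + f = 6 + B² + 2*f + B*f)
48*(37 + R(O(0), -5)) = 48*(37 + (6 + (-5)² + 2*(4 + 0) - 5*(4 + 0))) = 48*(37 + (6 + 25 + 2*4 - 5*4)) = 48*(37 + (6 + 25 + 8 - 20)) = 48*(37 + 19) = 48*56 = 2688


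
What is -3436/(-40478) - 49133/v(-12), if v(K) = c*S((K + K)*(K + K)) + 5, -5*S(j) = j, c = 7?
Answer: 4978897961/81097673 ≈ 61.394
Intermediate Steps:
S(j) = -j/5
v(K) = 5 - 28*K²/5 (v(K) = 7*(-(K + K)*(K + K)/5) + 5 = 7*(-2*K*2*K/5) + 5 = 7*(-4*K²/5) + 5 = -28*K²/5 + 5 = 5 - 28*K²/5)
-3436/(-40478) - 49133/v(-12) = -3436/(-40478) - 49133/(5 - 28/5*(-12)²) = -3436*(-1/40478) - 49133/(5 - 28/5*144) = 1718/20239 - 49133/(5 - 4032/5) = 1718/20239 - 49133/(-4007/5) = 1718/20239 - 49133*(-5/4007) = 1718/20239 + 245665/4007 = 4978897961/81097673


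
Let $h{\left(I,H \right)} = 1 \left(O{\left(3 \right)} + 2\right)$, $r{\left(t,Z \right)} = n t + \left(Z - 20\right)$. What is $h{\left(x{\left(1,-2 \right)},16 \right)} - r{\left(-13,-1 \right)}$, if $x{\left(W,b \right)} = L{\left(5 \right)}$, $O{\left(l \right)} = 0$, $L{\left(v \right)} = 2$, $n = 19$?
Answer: $270$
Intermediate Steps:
$x{\left(W,b \right)} = 2$
$r{\left(t,Z \right)} = -20 + Z + 19 t$ ($r{\left(t,Z \right)} = 19 t + \left(Z - 20\right) = 19 t + \left(-20 + Z\right) = -20 + Z + 19 t$)
$h{\left(I,H \right)} = 2$ ($h{\left(I,H \right)} = 1 \left(0 + 2\right) = 1 \cdot 2 = 2$)
$h{\left(x{\left(1,-2 \right)},16 \right)} - r{\left(-13,-1 \right)} = 2 - \left(-20 - 1 + 19 \left(-13\right)\right) = 2 - \left(-20 - 1 - 247\right) = 2 - -268 = 2 + 268 = 270$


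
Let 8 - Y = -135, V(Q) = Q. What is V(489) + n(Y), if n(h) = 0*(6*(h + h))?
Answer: 489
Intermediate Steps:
Y = 143 (Y = 8 - 1*(-135) = 8 + 135 = 143)
n(h) = 0 (n(h) = 0*(6*(2*h)) = 0*(12*h) = 0)
V(489) + n(Y) = 489 + 0 = 489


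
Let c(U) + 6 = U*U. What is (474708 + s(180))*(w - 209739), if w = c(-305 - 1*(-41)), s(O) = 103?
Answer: -66496805739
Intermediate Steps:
c(U) = -6 + U² (c(U) = -6 + U*U = -6 + U²)
w = 69690 (w = -6 + (-305 - 1*(-41))² = -6 + (-305 + 41)² = -6 + (-264)² = -6 + 69696 = 69690)
(474708 + s(180))*(w - 209739) = (474708 + 103)*(69690 - 209739) = 474811*(-140049) = -66496805739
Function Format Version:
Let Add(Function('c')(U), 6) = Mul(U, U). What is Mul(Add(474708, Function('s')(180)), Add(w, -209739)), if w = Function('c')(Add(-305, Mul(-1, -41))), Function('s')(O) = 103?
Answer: -66496805739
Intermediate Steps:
Function('c')(U) = Add(-6, Pow(U, 2)) (Function('c')(U) = Add(-6, Mul(U, U)) = Add(-6, Pow(U, 2)))
w = 69690 (w = Add(-6, Pow(Add(-305, Mul(-1, -41)), 2)) = Add(-6, Pow(Add(-305, 41), 2)) = Add(-6, Pow(-264, 2)) = Add(-6, 69696) = 69690)
Mul(Add(474708, Function('s')(180)), Add(w, -209739)) = Mul(Add(474708, 103), Add(69690, -209739)) = Mul(474811, -140049) = -66496805739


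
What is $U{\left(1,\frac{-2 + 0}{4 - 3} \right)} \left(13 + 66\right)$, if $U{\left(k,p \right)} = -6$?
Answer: $-474$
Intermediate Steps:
$U{\left(1,\frac{-2 + 0}{4 - 3} \right)} \left(13 + 66\right) = - 6 \left(13 + 66\right) = \left(-6\right) 79 = -474$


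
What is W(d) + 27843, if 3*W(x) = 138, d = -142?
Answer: 27889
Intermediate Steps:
W(x) = 46 (W(x) = (⅓)*138 = 46)
W(d) + 27843 = 46 + 27843 = 27889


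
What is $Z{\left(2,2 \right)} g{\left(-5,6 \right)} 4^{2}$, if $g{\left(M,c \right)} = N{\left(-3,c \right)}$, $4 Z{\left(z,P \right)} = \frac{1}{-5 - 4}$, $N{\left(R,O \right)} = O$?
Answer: $- \frac{8}{3} \approx -2.6667$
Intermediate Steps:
$Z{\left(z,P \right)} = - \frac{1}{36}$ ($Z{\left(z,P \right)} = \frac{1}{4 \left(-5 - 4\right)} = \frac{1}{4 \left(-9\right)} = \frac{1}{4} \left(- \frac{1}{9}\right) = - \frac{1}{36}$)
$g{\left(M,c \right)} = c$
$Z{\left(2,2 \right)} g{\left(-5,6 \right)} 4^{2} = \left(- \frac{1}{36}\right) 6 \cdot 4^{2} = \left(- \frac{1}{6}\right) 16 = - \frac{8}{3}$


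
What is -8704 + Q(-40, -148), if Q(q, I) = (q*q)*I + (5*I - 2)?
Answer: -246246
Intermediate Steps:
Q(q, I) = -2 + 5*I + I*q² (Q(q, I) = q²*I + (-2 + 5*I) = I*q² + (-2 + 5*I) = -2 + 5*I + I*q²)
-8704 + Q(-40, -148) = -8704 + (-2 + 5*(-148) - 148*(-40)²) = -8704 + (-2 - 740 - 148*1600) = -8704 + (-2 - 740 - 236800) = -8704 - 237542 = -246246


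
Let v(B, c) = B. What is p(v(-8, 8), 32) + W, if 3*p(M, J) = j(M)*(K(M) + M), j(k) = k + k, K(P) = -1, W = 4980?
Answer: 5028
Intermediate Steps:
j(k) = 2*k
p(M, J) = 2*M*(-1 + M)/3 (p(M, J) = ((2*M)*(-1 + M))/3 = (2*M*(-1 + M))/3 = 2*M*(-1 + M)/3)
p(v(-8, 8), 32) + W = (2/3)*(-8)*(-1 - 8) + 4980 = (2/3)*(-8)*(-9) + 4980 = 48 + 4980 = 5028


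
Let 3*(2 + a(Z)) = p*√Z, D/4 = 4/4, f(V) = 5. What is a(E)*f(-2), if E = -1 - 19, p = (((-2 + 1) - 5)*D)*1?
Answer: -10 - 80*I*√5 ≈ -10.0 - 178.89*I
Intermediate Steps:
D = 4 (D = 4*(4/4) = 4*(4*(¼)) = 4*1 = 4)
p = -24 (p = (((-2 + 1) - 5)*4)*1 = ((-1 - 5)*4)*1 = -6*4*1 = -24*1 = -24)
E = -20
a(Z) = -2 - 8*√Z (a(Z) = -2 + (-24*√Z)/3 = -2 - 8*√Z)
a(E)*f(-2) = (-2 - 16*I*√5)*5 = -10 - 80*I*√5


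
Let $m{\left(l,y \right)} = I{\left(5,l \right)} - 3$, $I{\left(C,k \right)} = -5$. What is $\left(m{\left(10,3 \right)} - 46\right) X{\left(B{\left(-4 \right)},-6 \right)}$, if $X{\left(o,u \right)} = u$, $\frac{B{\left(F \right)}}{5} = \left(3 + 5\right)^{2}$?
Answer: $324$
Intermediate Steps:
$B{\left(F \right)} = 320$ ($B{\left(F \right)} = 5 \left(3 + 5\right)^{2} = 5 \cdot 8^{2} = 5 \cdot 64 = 320$)
$m{\left(l,y \right)} = -8$ ($m{\left(l,y \right)} = -5 - 3 = -8$)
$\left(m{\left(10,3 \right)} - 46\right) X{\left(B{\left(-4 \right)},-6 \right)} = \left(-8 - 46\right) \left(-6\right) = \left(-54\right) \left(-6\right) = 324$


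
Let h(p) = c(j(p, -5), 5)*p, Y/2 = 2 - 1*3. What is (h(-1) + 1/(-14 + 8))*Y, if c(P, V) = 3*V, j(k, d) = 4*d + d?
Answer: 91/3 ≈ 30.333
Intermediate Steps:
j(k, d) = 5*d
Y = -2 (Y = 2*(2 - 1*3) = 2*(2 - 3) = 2*(-1) = -2)
h(p) = 15*p (h(p) = (3*5)*p = 15*p)
(h(-1) + 1/(-14 + 8))*Y = (15*(-1) + 1/(-14 + 8))*(-2) = (-15 + 1/(-6))*(-2) = (-15 - ⅙)*(-2) = -91/6*(-2) = 91/3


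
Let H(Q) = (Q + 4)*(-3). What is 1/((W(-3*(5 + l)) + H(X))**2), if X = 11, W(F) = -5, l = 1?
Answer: 1/2500 ≈ 0.00040000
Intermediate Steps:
H(Q) = -12 - 3*Q (H(Q) = (4 + Q)*(-3) = -12 - 3*Q)
1/((W(-3*(5 + l)) + H(X))**2) = 1/((-5 + (-12 - 3*11))**2) = 1/((-5 + (-12 - 33))**2) = 1/((-5 - 45)**2) = 1/((-50)**2) = 1/2500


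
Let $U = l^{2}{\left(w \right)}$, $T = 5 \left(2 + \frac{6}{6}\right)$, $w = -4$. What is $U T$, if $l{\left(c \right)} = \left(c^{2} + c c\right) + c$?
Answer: $11760$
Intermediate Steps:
$l{\left(c \right)} = c + 2 c^{2}$ ($l{\left(c \right)} = \left(c^{2} + c^{2}\right) + c = 2 c^{2} + c = c + 2 c^{2}$)
$T = 15$ ($T = 5 \left(2 + 6 \cdot \frac{1}{6}\right) = 5 \left(2 + 1\right) = 5 \cdot 3 = 15$)
$U = 784$ ($U = \left(- 4 \left(1 + 2 \left(-4\right)\right)\right)^{2} = \left(- 4 \left(1 - 8\right)\right)^{2} = \left(\left(-4\right) \left(-7\right)\right)^{2} = 28^{2} = 784$)
$U T = 784 \cdot 15 = 11760$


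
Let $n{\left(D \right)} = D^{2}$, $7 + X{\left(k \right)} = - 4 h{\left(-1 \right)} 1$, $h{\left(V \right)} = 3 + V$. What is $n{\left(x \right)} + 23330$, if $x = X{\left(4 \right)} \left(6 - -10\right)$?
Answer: $80930$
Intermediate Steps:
$X{\left(k \right)} = -15$ ($X{\left(k \right)} = -7 + - 4 \left(3 - 1\right) 1 = -7 + \left(-4\right) 2 \cdot 1 = -7 - 8 = -15$)
$x = -240$ ($x = - 15 \left(6 - -10\right) = - 15 \left(6 + 10\right) = \left(-15\right) 16 = -240$)
$n{\left(x \right)} + 23330 = \left(-240\right)^{2} + 23330 = 57600 + 23330 = 80930$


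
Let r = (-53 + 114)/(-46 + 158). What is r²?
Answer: 3721/12544 ≈ 0.29664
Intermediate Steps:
r = 61/112 ≈ 0.54464
r² = (61/112)² = 3721/12544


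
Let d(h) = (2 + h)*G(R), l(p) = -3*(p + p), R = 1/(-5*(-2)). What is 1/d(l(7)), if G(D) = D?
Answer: -¼ ≈ -0.25000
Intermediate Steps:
R = ⅒ (R = 1/10 = ⅒ ≈ 0.10000)
l(p) = -6*p
d(h) = ⅕ + h/10 (d(h) = (2 + h)*(⅒) = ⅕ + h/10)
1/d(l(7)) = 1/(⅕ + (-6*7)/10) = 1/(⅕ + (⅒)*(-42)) = 1/(⅕ - 21/5) = 1/(-4) = -¼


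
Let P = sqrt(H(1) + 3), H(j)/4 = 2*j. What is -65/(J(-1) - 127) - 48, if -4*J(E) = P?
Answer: -12254464/258053 - 260*sqrt(11)/258053 ≈ -47.492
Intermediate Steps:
H(j) = 8*j (H(j) = 4*(2*j) = 8*j)
P = sqrt(11) (P = sqrt(8*1 + 3) = sqrt(8 + 3) = sqrt(11) ≈ 3.3166)
J(E) = -sqrt(11)/4
-65/(J(-1) - 127) - 48 = -65/(-sqrt(11)/4 - 127) - 48 = -65/(-127 - sqrt(11)/4) - 48 = -48 - 65/(-127 - sqrt(11)/4)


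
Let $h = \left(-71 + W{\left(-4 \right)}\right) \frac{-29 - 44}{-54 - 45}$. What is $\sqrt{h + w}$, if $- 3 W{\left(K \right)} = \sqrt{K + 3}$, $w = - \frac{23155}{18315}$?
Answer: $\frac{\sqrt{-719420526 - 3297921 i}}{3663} \approx 0.016783 - 7.3224 i$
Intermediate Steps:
$w = - \frac{421}{333}$ ($w = \left(-23155\right) \frac{1}{18315} = - \frac{421}{333} \approx -1.2643$)
$W{\left(K \right)} = - \frac{\sqrt{3 + K}}{3}$ ($W{\left(K \right)} = - \frac{\sqrt{K + 3}}{3} = - \frac{\sqrt{3 + K}}{3}$)
$h = - \frac{5183}{99} - \frac{73 i}{297}$ ($h = \left(-71 - \frac{\sqrt{3 - 4}}{3}\right) \frac{-29 - 44}{-54 - 45} = \left(-71 - \frac{\sqrt{-1}}{3}\right) \left(- \frac{73}{-99}\right) = \left(-71 - \frac{i}{3}\right) \left(\left(-73\right) \left(- \frac{1}{99}\right)\right) = \left(-71 - \frac{i}{3}\right) \frac{73}{99} = - \frac{5183}{99} - \frac{73 i}{297} \approx -52.354 - 0.24579 i$)
$\sqrt{h + w} = \sqrt{\left(- \frac{5183}{99} - \frac{73 i}{297}\right) - \frac{421}{333}} = \sqrt{- \frac{196402}{3663} - \frac{73 i}{297}}$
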